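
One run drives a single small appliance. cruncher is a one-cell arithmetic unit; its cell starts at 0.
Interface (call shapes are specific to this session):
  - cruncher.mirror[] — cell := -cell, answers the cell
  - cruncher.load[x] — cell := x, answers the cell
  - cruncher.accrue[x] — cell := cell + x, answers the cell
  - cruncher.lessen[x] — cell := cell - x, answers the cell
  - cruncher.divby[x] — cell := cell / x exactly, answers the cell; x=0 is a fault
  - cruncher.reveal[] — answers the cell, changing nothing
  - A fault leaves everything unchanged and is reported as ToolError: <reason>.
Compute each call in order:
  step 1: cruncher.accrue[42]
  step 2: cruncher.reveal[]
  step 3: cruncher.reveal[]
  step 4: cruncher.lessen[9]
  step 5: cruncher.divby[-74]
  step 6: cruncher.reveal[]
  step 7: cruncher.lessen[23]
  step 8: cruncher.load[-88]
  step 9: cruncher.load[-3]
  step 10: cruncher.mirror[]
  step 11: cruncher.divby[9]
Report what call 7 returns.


Answer: -1735/74

Derivation:
Next I call cruncher.accrue on x='42', → 42.
Next I call cruncher.reveal, and get 42.
I call cruncher.reveal(), and get 42.
I use cruncher.lessen on x='9', which returns 33.
Invoking cruncher.divby on x='-74', and get -33/74.
I call cruncher.reveal(), yielding -33/74.
I use cruncher.lessen on x='23': -1735/74.
Now I run cruncher.load on x='-88', yielding -88.
Next I call cruncher.load on x='-3', and get -3.
Invoking cruncher.mirror(), giving 3.
Using cruncher.divby on x='9', and get 1/3.


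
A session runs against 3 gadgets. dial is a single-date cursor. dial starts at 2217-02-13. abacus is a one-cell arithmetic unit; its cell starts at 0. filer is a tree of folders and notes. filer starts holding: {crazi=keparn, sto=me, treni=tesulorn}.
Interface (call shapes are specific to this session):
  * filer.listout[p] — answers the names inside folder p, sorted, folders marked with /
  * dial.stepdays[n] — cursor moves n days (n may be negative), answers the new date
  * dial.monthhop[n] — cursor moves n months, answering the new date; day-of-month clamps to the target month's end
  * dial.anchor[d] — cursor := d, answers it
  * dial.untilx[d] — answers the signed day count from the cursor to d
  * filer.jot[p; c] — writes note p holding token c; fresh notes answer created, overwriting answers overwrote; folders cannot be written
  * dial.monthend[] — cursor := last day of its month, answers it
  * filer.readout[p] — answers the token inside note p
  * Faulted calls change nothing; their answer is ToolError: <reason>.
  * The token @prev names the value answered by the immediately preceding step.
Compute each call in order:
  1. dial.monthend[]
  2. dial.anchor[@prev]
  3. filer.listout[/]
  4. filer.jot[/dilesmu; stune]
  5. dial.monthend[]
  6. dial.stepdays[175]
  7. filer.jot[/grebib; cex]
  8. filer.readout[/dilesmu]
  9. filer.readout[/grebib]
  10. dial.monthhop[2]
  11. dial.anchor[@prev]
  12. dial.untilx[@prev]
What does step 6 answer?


Answer: 2217-08-22

Derivation:
Act: monthend[]
Obs: 2217-02-28
Act: anchor[d='@prev']
Obs: 2217-02-28
Act: listout[p='/']
Obs: [crazi, sto, treni]
Act: jot[p='/dilesmu'; c='stune']
Obs: created
Act: monthend[]
Obs: 2217-02-28
Act: stepdays[n='175']
Obs: 2217-08-22
Act: jot[p='/grebib'; c='cex']
Obs: created
Act: readout[p='/dilesmu']
Obs: stune
Act: readout[p='/grebib']
Obs: cex
Act: monthhop[n='2']
Obs: 2217-10-22
Act: anchor[d='@prev']
Obs: 2217-10-22
Act: untilx[d='@prev']
Obs: 0


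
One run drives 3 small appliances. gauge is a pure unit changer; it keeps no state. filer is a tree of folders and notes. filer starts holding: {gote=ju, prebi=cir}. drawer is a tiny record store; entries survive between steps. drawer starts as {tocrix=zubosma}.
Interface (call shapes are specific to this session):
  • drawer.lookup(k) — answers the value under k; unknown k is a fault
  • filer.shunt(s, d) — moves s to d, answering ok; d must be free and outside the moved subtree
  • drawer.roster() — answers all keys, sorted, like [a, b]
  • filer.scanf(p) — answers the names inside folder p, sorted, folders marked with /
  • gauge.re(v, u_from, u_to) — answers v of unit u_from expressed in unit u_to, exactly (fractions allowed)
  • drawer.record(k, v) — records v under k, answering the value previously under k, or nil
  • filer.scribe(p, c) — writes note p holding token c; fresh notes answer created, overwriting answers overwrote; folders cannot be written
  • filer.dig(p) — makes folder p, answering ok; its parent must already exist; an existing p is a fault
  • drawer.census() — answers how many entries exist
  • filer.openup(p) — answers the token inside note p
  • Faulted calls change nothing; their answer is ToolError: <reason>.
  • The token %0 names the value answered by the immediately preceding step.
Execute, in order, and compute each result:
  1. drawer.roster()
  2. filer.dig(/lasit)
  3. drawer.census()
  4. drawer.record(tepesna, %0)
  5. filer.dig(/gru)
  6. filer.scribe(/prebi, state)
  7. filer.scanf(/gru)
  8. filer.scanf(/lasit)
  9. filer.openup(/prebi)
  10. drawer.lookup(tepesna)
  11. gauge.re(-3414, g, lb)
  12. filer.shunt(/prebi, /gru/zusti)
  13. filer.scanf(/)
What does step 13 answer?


CALL drawer.roster[]
RET  [tocrix]
CALL filer.dig[/lasit]
RET  ok
CALL drawer.census[]
RET  1
CALL drawer.record[tepesna; %0]
RET  nil
CALL filer.dig[/gru]
RET  ok
CALL filer.scribe[/prebi; state]
RET  overwrote
CALL filer.scanf[/gru]
RET  []
CALL filer.scanf[/lasit]
RET  []
CALL filer.openup[/prebi]
RET  state
CALL drawer.lookup[tepesna]
RET  1
CALL gauge.re[-3414; g; lb]
RET  -341400000/45359237
CALL filer.shunt[/prebi; /gru/zusti]
RET  ok
CALL filer.scanf[/]
RET  [gote, gru/, lasit/]

Answer: [gote, gru/, lasit/]


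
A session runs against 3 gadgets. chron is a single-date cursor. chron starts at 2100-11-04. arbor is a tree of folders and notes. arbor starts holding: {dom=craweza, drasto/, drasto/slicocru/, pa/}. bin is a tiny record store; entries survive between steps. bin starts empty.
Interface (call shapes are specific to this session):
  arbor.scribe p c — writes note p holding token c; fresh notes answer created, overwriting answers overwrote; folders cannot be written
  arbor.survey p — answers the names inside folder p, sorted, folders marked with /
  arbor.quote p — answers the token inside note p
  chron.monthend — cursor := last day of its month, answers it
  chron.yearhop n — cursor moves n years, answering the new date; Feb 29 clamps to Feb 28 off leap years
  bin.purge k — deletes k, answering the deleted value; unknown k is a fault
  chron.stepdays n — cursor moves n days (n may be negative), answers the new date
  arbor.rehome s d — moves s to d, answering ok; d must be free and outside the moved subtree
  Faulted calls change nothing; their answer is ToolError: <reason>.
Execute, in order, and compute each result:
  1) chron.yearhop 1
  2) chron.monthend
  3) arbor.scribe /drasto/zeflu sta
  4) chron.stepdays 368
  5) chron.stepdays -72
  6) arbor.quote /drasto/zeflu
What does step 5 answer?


Answer: 2102-09-22

Derivation:
Calling chron.yearhop with n: 1, giving 2101-11-04.
Next I call chron.monthend, yielding 2101-11-30.
Now I run arbor.scribe with p: /drasto/zeflu, c: sta, and observe created.
Next I call chron.stepdays with n: 368, → 2102-12-03.
Next I call chron.stepdays with n: -72, giving 2102-09-22.
I run arbor.quote with p: /drasto/zeflu, which returns sta.


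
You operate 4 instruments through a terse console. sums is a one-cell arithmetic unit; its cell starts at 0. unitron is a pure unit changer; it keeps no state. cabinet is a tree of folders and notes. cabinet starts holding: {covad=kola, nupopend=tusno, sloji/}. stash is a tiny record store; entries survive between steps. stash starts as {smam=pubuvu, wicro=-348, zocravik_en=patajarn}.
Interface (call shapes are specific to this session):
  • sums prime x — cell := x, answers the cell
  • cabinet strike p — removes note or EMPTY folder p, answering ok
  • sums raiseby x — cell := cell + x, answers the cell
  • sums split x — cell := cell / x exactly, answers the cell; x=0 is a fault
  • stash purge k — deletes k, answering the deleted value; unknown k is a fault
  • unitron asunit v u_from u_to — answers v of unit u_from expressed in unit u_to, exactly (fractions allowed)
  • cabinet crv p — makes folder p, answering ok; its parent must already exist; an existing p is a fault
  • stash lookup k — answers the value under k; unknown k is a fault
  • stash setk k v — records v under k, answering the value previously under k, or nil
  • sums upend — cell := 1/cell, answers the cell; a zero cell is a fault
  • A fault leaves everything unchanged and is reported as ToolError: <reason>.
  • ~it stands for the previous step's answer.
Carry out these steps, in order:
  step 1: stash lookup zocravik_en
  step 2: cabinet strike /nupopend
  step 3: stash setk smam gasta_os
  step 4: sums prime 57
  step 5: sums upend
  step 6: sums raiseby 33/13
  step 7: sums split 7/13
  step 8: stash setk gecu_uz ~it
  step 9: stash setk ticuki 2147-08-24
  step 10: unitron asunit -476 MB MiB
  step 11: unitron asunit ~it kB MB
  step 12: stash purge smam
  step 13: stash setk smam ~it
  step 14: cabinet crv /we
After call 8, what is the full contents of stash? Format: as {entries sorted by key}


Do: stash lookup[zocravik_en]
See: patajarn
Do: cabinet strike[/nupopend]
See: ok
Do: stash setk[smam; gasta_os]
See: pubuvu
Do: sums prime[57]
See: 57
Do: sums upend[]
See: 1/57
Do: sums raiseby[33/13]
See: 1894/741
Do: sums split[7/13]
See: 1894/399
Do: stash setk[gecu_uz; ~it]
See: nil
Do: stash setk[ticuki; 2147-08-24]
See: nil
Do: unitron asunit[-476; MB; MiB]
See: -1859375/4096
Do: unitron asunit[~it; kB; MB]
See: -14875/32768
Do: stash purge[smam]
See: gasta_os
Do: stash setk[smam; ~it]
See: nil
Do: cabinet crv[/we]
See: ok

Answer: {gecu_uz=1894/399, smam=gasta_os, wicro=-348, zocravik_en=patajarn}


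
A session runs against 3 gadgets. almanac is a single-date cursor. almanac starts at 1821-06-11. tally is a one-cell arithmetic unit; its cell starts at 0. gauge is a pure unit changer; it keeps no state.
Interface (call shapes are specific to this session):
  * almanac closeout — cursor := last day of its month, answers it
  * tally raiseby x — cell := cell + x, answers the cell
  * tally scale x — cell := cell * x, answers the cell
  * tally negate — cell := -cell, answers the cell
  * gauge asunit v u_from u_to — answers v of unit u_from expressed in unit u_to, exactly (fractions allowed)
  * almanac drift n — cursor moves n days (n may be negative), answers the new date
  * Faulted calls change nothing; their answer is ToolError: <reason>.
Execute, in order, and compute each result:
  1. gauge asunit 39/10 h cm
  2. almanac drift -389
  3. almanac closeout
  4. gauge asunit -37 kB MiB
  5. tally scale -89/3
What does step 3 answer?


Answer: 1820-05-31

Derivation:
>> gauge asunit(v='39/10', u_from='h', u_to='cm')
<< ToolError: incompatible units
>> almanac drift(n='-389')
<< 1820-05-18
>> almanac closeout()
<< 1820-05-31
>> gauge asunit(v='-37', u_from='kB', u_to='MiB')
<< -4625/131072
>> tally scale(x='-89/3')
<< 0


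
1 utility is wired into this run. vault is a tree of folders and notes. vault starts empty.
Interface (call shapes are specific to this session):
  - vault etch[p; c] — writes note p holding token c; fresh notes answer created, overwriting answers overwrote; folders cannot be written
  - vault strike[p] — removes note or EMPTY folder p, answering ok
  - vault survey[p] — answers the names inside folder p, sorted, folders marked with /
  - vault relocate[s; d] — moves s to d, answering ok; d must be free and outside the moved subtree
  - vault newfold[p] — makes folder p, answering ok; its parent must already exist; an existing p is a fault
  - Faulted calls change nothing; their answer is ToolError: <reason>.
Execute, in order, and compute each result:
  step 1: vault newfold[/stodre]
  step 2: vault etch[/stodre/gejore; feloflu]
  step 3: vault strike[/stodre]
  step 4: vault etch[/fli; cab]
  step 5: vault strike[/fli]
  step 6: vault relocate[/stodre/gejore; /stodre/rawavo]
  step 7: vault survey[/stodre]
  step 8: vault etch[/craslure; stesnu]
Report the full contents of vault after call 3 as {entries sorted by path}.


Step: vault newfold[p: /stodre]
Result: ok
Step: vault etch[p: /stodre/gejore; c: feloflu]
Result: created
Step: vault strike[p: /stodre]
Result: ToolError: not empty
Step: vault etch[p: /fli; c: cab]
Result: created
Step: vault strike[p: /fli]
Result: ok
Step: vault relocate[s: /stodre/gejore; d: /stodre/rawavo]
Result: ok
Step: vault survey[p: /stodre]
Result: [rawavo]
Step: vault etch[p: /craslure; c: stesnu]
Result: created

Answer: {stodre/, stodre/gejore=feloflu}


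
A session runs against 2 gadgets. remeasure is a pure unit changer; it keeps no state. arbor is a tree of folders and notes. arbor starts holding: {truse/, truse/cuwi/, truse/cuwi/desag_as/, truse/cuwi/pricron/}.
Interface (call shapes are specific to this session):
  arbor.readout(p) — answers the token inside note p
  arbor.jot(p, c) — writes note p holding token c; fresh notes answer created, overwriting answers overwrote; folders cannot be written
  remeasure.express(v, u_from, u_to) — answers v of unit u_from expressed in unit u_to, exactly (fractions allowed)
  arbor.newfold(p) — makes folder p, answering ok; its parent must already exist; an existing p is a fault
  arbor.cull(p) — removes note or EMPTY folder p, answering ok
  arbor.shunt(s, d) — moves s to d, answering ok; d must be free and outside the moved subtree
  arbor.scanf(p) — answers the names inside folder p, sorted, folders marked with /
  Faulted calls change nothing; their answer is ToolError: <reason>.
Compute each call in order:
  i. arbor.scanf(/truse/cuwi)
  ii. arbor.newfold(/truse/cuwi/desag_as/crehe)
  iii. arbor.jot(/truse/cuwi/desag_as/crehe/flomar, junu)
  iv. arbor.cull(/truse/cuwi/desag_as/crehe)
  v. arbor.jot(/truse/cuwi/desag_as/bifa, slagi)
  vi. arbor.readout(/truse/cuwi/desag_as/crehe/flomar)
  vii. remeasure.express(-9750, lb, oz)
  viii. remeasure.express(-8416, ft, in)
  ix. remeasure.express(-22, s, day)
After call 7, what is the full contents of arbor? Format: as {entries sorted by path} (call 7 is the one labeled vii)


! 1. arbor.scanf(p='/truse/cuwi') -> [desag_as/, pricron/]
! 2. arbor.newfold(p='/truse/cuwi/desag_as/crehe') -> ok
! 3. arbor.jot(p='/truse/cuwi/desag_as/crehe/flomar', c='junu') -> created
! 4. arbor.cull(p='/truse/cuwi/desag_as/crehe') -> ToolError: not empty
! 5. arbor.jot(p='/truse/cuwi/desag_as/bifa', c='slagi') -> created
! 6. arbor.readout(p='/truse/cuwi/desag_as/crehe/flomar') -> junu
! 7. remeasure.express(v='-9750', u_from='lb', u_to='oz') -> -156000
! 8. remeasure.express(v='-8416', u_from='ft', u_to='in') -> -100992
! 9. remeasure.express(v='-22', u_from='s', u_to='day') -> -11/43200

Answer: {truse/, truse/cuwi/, truse/cuwi/desag_as/, truse/cuwi/desag_as/bifa=slagi, truse/cuwi/desag_as/crehe/, truse/cuwi/desag_as/crehe/flomar=junu, truse/cuwi/pricron/}


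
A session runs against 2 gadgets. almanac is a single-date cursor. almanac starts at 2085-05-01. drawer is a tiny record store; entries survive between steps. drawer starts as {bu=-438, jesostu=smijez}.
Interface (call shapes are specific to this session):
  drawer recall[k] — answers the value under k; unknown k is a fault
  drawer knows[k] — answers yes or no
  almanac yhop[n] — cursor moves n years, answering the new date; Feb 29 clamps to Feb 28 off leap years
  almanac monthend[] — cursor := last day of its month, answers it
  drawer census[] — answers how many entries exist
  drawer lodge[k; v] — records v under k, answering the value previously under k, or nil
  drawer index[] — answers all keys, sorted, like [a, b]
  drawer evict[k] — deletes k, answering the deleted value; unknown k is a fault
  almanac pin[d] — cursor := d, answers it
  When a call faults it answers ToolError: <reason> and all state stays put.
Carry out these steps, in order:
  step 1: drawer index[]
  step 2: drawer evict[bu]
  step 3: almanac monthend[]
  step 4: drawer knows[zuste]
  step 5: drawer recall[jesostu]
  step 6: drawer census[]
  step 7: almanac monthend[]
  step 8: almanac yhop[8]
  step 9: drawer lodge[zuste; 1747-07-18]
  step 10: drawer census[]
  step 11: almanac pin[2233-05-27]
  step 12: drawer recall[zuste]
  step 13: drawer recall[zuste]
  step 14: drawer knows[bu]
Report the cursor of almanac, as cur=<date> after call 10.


Answer: cur=2093-05-31

Derivation:
I run drawer index(): [bu, jesostu].
Invoking drawer evict with k='bu', giving -438.
Using almanac monthend(): 2085-05-31.
Now I run drawer knows with k='zuste', yielding no.
I call drawer recall with k='jesostu', which returns smijez.
I invoke drawer census, giving 1.
Then almanac monthend(), yielding 2085-05-31.
Then almanac yhop with n='8', → 2093-05-31.
I use drawer lodge with k='zuste', v='1747-07-18', which returns nil.
I call drawer census, which returns 2.
Invoking almanac pin with d='2233-05-27', and get 2233-05-27.
Now I run drawer recall with k='zuste', which returns 1747-07-18.
I run drawer recall with k='zuste': 1747-07-18.
Now I run drawer knows with k='bu', yielding no.


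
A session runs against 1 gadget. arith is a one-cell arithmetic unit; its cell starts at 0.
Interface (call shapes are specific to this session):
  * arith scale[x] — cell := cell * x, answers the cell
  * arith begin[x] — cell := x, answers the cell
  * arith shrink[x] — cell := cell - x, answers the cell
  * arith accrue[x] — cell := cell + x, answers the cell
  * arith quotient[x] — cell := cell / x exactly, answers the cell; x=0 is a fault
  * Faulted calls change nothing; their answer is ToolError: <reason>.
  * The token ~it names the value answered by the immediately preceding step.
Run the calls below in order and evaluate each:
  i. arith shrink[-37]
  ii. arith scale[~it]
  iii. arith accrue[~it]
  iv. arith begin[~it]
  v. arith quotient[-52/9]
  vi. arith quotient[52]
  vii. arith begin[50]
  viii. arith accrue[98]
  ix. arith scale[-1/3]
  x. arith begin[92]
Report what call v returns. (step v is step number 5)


Answer: -12321/26

Derivation:
Act: arith shrink[-37]
Obs: 37
Act: arith scale[~it]
Obs: 1369
Act: arith accrue[~it]
Obs: 2738
Act: arith begin[~it]
Obs: 2738
Act: arith quotient[-52/9]
Obs: -12321/26
Act: arith quotient[52]
Obs: -12321/1352
Act: arith begin[50]
Obs: 50
Act: arith accrue[98]
Obs: 148
Act: arith scale[-1/3]
Obs: -148/3
Act: arith begin[92]
Obs: 92


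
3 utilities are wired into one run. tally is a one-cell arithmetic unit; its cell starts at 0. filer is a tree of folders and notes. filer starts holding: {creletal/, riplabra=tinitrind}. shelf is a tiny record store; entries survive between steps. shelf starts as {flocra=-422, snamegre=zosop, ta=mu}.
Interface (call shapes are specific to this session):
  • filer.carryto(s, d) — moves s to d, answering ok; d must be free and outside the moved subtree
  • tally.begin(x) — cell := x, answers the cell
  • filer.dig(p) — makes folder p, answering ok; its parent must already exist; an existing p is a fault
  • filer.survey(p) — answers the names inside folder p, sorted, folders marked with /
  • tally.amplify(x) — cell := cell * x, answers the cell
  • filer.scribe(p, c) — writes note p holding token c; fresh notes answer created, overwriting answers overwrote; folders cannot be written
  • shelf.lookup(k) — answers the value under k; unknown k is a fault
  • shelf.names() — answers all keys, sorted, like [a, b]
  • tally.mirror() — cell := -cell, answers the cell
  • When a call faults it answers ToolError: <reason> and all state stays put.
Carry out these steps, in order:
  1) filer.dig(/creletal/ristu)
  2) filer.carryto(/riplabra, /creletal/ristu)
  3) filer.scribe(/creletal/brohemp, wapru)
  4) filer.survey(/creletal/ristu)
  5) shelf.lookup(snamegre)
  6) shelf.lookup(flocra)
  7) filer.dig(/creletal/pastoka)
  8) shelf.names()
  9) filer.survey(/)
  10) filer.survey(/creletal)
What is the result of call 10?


Answer: [brohemp, pastoka/, ristu/]

Derivation:
;; dig(p=/creletal/ristu) -> ok
;; carryto(s=/riplabra, d=/creletal/ristu) -> ToolError: exists
;; scribe(p=/creletal/brohemp, c=wapru) -> created
;; survey(p=/creletal/ristu) -> []
;; lookup(k=snamegre) -> zosop
;; lookup(k=flocra) -> -422
;; dig(p=/creletal/pastoka) -> ok
;; names() -> [flocra, snamegre, ta]
;; survey(p=/) -> [creletal/, riplabra]
;; survey(p=/creletal) -> [brohemp, pastoka/, ristu/]


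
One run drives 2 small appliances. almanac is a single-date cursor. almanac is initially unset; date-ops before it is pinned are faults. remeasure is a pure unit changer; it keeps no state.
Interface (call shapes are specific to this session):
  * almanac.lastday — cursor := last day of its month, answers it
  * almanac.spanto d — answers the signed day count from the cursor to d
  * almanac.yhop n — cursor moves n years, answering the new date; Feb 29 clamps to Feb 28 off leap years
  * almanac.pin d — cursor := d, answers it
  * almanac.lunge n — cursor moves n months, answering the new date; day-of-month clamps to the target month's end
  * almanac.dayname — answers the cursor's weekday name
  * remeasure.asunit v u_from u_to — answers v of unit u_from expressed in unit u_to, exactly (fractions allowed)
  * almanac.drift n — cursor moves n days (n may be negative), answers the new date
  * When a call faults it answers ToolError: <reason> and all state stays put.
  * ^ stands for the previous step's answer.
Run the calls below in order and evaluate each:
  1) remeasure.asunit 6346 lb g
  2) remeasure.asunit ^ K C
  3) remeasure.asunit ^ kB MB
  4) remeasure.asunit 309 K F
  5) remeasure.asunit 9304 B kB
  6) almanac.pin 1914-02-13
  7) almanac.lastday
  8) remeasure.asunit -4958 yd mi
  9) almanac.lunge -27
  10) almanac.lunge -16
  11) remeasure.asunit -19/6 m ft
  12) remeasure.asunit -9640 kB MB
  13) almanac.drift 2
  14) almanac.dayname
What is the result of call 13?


Answer: 1910-07-30

Derivation:
-- remeasure.asunit(v: 6346, u_from: lb, u_to: g) ~> 143924859001/50000
-- remeasure.asunit(v: ^, u_from: K, u_to: C) ~> 143911201501/50000
-- remeasure.asunit(v: ^, u_from: kB, u_to: MB) ~> 143911201501/50000000
-- remeasure.asunit(v: 309, u_from: K, u_to: F) ~> 9653/100
-- remeasure.asunit(v: 9304, u_from: B, u_to: kB) ~> 1163/125
-- almanac.pin(d: 1914-02-13) ~> 1914-02-13
-- almanac.lastday() ~> 1914-02-28
-- remeasure.asunit(v: -4958, u_from: yd, u_to: mi) ~> -2479/880
-- almanac.lunge(n: -27) ~> 1911-11-28
-- almanac.lunge(n: -16) ~> 1910-07-28
-- remeasure.asunit(v: -19/6, u_from: m, u_to: ft) ~> -11875/1143
-- remeasure.asunit(v: -9640, u_from: kB, u_to: MB) ~> -241/25
-- almanac.drift(n: 2) ~> 1910-07-30
-- almanac.dayname() ~> Saturday


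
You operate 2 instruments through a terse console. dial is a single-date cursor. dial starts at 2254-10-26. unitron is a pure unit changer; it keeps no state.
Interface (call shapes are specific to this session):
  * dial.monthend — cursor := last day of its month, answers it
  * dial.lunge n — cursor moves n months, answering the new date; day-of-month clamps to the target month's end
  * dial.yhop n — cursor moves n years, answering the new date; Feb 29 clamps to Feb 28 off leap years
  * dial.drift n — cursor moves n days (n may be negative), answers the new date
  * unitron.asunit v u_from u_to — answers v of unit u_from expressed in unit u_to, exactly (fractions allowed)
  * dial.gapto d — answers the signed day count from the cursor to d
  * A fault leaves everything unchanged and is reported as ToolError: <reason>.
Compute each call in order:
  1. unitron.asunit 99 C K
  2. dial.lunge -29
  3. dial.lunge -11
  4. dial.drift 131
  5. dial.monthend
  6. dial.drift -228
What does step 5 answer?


-> unitron.asunit(v=99, u_from=C, u_to=K)
<- 7443/20
-> dial.lunge(n=-29)
<- 2252-05-26
-> dial.lunge(n=-11)
<- 2251-06-26
-> dial.drift(n=131)
<- 2251-11-04
-> dial.monthend()
<- 2251-11-30
-> dial.drift(n=-228)
<- 2251-04-16

Answer: 2251-11-30


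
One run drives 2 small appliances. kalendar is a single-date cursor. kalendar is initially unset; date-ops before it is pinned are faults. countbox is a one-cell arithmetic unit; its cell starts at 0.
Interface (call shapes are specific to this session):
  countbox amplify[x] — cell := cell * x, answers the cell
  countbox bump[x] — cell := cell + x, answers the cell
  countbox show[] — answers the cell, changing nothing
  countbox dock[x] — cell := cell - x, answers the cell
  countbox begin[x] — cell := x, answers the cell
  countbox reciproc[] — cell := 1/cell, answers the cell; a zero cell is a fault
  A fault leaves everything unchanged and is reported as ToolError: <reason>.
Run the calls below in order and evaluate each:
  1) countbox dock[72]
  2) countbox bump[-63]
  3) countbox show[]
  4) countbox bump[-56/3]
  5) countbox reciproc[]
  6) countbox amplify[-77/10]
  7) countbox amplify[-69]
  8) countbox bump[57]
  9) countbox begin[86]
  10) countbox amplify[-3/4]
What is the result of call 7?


Answer: -15939/4610

Derivation:
==> countbox dock(x='72')
<== -72
==> countbox bump(x='-63')
<== -135
==> countbox show()
<== -135
==> countbox bump(x='-56/3')
<== -461/3
==> countbox reciproc()
<== -3/461
==> countbox amplify(x='-77/10')
<== 231/4610
==> countbox amplify(x='-69')
<== -15939/4610
==> countbox bump(x='57')
<== 246831/4610
==> countbox begin(x='86')
<== 86
==> countbox amplify(x='-3/4')
<== -129/2


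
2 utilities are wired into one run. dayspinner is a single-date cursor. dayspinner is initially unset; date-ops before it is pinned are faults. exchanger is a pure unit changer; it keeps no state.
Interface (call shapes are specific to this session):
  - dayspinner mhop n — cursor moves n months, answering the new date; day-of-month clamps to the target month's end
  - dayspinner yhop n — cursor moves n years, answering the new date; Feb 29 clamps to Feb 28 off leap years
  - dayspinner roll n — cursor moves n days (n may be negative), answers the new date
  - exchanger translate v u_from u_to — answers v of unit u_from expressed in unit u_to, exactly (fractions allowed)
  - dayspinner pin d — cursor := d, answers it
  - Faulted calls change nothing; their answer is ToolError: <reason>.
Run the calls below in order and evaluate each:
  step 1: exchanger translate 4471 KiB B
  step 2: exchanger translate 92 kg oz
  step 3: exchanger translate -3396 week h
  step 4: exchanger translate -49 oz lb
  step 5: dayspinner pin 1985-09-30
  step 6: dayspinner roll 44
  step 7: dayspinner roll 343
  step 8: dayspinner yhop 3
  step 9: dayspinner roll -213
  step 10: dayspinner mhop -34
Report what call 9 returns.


I invoke exchanger translate using v=4471, u_from=KiB, u_to=B, → 4578304.
Using exchanger translate using v=92, u_from=kg, u_to=oz, yielding 147200000000/45359237.
Now I run exchanger translate using v=-3396, u_from=week, u_to=h, and see -570528.
I invoke exchanger translate using v=-49, u_from=oz, u_to=lb, giving -49/16.
Now I run dayspinner pin using d=1985-09-30, yielding 1985-09-30.
I run dayspinner roll using n=44, giving 1985-11-13.
Invoking dayspinner roll using n=343, and see 1986-10-22.
Next I call dayspinner yhop using n=3, and get 1989-10-22.
Using dayspinner roll using n=-213, → 1989-03-23.
Now I run dayspinner mhop using n=-34, → 1986-05-23.

Answer: 1989-03-23


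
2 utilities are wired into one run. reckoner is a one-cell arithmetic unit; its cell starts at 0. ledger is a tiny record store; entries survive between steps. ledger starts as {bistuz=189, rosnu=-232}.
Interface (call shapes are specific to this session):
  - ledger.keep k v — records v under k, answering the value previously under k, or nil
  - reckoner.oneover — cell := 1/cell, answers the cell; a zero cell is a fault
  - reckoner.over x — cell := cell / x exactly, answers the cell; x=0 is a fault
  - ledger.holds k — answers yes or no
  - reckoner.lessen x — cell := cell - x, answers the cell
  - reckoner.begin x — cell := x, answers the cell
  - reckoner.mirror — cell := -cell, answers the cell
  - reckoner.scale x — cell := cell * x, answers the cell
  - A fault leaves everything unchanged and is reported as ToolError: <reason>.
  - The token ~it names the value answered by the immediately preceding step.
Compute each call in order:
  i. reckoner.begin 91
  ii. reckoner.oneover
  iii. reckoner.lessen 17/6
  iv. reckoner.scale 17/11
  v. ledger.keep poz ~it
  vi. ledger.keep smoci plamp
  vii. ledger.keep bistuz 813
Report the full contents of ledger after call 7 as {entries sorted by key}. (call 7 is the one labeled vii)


Answer: {bistuz=813, poz=-26197/6006, rosnu=-232, smoci=plamp}

Derivation:
;; reckoner.begin(x='91') => 91
;; reckoner.oneover() => 1/91
;; reckoner.lessen(x='17/6') => -1541/546
;; reckoner.scale(x='17/11') => -26197/6006
;; ledger.keep(k='poz', v='~it') => nil
;; ledger.keep(k='smoci', v='plamp') => nil
;; ledger.keep(k='bistuz', v='813') => 189


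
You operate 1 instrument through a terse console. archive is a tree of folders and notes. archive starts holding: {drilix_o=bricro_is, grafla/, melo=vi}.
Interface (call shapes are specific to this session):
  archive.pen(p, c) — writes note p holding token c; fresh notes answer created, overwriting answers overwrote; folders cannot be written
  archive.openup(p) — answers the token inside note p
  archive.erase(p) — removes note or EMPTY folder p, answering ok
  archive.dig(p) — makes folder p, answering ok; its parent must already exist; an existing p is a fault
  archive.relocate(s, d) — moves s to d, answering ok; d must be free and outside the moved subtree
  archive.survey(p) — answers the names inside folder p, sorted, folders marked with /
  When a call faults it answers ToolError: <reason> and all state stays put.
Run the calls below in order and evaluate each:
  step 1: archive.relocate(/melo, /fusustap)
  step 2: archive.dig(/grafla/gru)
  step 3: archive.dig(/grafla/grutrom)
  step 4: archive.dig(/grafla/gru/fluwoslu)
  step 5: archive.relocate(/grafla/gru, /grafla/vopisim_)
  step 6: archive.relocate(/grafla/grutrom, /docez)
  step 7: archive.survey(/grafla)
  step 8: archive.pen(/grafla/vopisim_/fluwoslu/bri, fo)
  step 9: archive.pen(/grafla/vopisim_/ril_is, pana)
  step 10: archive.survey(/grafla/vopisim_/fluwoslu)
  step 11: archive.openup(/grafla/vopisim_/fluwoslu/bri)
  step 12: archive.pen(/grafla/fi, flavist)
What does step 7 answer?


Answer: [vopisim_/]

Derivation:
Act: relocate[s→/melo; d→/fusustap]
Obs: ok
Act: dig[p→/grafla/gru]
Obs: ok
Act: dig[p→/grafla/grutrom]
Obs: ok
Act: dig[p→/grafla/gru/fluwoslu]
Obs: ok
Act: relocate[s→/grafla/gru; d→/grafla/vopisim_]
Obs: ok
Act: relocate[s→/grafla/grutrom; d→/docez]
Obs: ok
Act: survey[p→/grafla]
Obs: [vopisim_/]
Act: pen[p→/grafla/vopisim_/fluwoslu/bri; c→fo]
Obs: created
Act: pen[p→/grafla/vopisim_/ril_is; c→pana]
Obs: created
Act: survey[p→/grafla/vopisim_/fluwoslu]
Obs: [bri]
Act: openup[p→/grafla/vopisim_/fluwoslu/bri]
Obs: fo
Act: pen[p→/grafla/fi; c→flavist]
Obs: created


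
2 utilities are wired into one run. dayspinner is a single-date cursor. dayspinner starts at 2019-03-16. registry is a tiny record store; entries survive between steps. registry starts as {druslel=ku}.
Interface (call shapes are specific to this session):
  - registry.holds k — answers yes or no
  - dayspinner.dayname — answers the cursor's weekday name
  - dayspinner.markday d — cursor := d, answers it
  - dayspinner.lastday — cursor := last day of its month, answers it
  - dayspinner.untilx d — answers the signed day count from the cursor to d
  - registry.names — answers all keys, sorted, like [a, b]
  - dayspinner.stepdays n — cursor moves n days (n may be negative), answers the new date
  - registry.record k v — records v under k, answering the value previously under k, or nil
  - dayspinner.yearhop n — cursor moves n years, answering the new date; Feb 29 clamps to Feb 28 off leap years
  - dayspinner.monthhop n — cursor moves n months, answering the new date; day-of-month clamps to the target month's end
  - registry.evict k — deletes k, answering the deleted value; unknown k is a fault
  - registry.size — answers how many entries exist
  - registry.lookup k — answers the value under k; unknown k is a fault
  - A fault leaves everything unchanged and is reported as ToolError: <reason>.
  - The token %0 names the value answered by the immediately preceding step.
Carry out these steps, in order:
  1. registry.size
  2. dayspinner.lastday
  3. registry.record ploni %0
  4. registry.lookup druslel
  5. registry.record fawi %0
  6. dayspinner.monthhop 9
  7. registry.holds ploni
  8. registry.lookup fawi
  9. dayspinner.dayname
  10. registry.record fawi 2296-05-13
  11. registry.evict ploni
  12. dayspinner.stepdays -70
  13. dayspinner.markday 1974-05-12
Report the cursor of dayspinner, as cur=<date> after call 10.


// 1. registry.size() ~> 1
// 2. dayspinner.lastday() ~> 2019-03-31
// 3. registry.record(k='ploni', v='%0') ~> nil
// 4. registry.lookup(k='druslel') ~> ku
// 5. registry.record(k='fawi', v='%0') ~> nil
// 6. dayspinner.monthhop(n='9') ~> 2019-12-31
// 7. registry.holds(k='ploni') ~> yes
// 8. registry.lookup(k='fawi') ~> ku
// 9. dayspinner.dayname() ~> Tuesday
// 10. registry.record(k='fawi', v='2296-05-13') ~> ku
// 11. registry.evict(k='ploni') ~> 2019-03-31
// 12. dayspinner.stepdays(n='-70') ~> 2019-10-22
// 13. dayspinner.markday(d='1974-05-12') ~> 1974-05-12

Answer: cur=2019-12-31


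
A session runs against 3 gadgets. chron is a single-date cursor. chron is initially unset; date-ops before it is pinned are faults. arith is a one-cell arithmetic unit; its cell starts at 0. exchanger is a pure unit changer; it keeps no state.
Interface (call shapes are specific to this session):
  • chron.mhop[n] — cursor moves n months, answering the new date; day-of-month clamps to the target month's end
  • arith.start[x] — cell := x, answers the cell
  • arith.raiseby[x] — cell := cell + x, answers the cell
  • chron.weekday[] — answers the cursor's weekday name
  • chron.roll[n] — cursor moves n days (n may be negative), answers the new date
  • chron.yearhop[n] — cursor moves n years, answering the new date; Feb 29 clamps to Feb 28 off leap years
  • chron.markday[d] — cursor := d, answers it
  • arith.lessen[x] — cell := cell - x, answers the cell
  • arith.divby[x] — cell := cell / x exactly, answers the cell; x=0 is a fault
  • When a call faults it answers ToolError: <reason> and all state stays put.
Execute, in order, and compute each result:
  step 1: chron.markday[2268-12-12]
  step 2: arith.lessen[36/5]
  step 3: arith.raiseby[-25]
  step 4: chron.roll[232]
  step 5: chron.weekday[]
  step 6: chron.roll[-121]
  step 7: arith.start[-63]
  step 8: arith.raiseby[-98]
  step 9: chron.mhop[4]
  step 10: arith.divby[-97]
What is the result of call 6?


Answer: 2269-04-02

Derivation:
% chron.markday(2268-12-12) : 2268-12-12
% arith.lessen(36/5) : -36/5
% arith.raiseby(-25) : -161/5
% chron.roll(232) : 2269-08-01
% chron.weekday() : Sunday
% chron.roll(-121) : 2269-04-02
% arith.start(-63) : -63
% arith.raiseby(-98) : -161
% chron.mhop(4) : 2269-08-02
% arith.divby(-97) : 161/97


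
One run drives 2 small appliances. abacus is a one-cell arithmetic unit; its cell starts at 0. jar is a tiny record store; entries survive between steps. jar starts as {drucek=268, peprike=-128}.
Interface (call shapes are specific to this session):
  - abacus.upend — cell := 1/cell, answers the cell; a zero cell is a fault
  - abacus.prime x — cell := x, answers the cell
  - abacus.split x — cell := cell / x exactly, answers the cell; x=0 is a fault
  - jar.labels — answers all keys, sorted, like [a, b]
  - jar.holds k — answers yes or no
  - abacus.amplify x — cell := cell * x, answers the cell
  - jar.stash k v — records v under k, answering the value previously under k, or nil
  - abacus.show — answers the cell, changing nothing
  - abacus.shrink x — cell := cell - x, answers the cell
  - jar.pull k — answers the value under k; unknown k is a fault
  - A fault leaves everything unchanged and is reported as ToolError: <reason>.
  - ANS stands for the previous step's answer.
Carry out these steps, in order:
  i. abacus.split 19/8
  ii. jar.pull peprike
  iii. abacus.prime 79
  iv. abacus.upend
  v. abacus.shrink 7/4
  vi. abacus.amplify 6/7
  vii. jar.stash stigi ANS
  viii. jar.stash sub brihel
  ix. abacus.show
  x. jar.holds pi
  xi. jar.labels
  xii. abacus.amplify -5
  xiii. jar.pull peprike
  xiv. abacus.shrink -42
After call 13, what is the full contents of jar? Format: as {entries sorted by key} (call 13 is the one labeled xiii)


Answer: {drucek=268, peprike=-128, stigi=-1647/1106, sub=brihel}

Derivation:
I call abacus.split passing x→19/8, and see 0.
I run jar.pull passing k→peprike, and get -128.
I call abacus.prime passing x→79, yielding 79.
Invoking abacus.upend, giving 1/79.
I try abacus.shrink passing x→7/4, which returns -549/316.
Invoking abacus.amplify passing x→6/7: -1647/1106.
I call jar.stash passing k→stigi, v→ANS, and see nil.
Next I call jar.stash passing k→sub, v→brihel, which returns nil.
Then abacus.show(), → -1647/1106.
I try jar.holds passing k→pi, which returns no.
I try jar.labels, → [drucek, peprike, stigi, sub].
I try abacus.amplify passing x→-5, → 8235/1106.
Next I call jar.pull passing k→peprike, and see -128.
Using abacus.shrink passing x→-42: 54687/1106.


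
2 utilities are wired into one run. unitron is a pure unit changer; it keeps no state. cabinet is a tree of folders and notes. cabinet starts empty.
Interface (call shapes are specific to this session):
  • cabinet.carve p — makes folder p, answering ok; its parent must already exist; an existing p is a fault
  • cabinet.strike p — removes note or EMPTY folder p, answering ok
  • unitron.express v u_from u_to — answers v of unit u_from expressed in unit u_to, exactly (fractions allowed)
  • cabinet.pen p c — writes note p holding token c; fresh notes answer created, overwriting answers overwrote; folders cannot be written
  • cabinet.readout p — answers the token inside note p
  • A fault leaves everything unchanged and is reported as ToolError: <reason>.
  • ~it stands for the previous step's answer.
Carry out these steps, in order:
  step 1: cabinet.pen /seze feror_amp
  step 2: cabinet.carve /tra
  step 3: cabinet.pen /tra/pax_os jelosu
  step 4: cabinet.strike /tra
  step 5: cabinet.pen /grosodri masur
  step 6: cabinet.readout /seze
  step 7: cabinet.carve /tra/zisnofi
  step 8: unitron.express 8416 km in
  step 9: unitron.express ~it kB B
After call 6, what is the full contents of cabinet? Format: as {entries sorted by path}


Answer: {grosodri=masur, seze=feror_amp, tra/, tra/pax_os=jelosu}

Derivation:
I run cabinet.pen using /seze, feror_amp, which returns created.
Next I call cabinet.carve using /tra, and observe ok.
Then cabinet.pen using /tra/pax_os, jelosu, giving created.
Calling cabinet.strike using /tra, yielding ToolError: not empty.
Invoking cabinet.pen using /grosodri, masur, and get created.
Then cabinet.readout using /seze, and get feror_amp.
I try cabinet.carve using /tra/zisnofi, — result: ok.
I use unitron.express using 8416, km, in, which returns 42080000000/127.
Calling unitron.express using ~it, kB, B: 42080000000000/127.


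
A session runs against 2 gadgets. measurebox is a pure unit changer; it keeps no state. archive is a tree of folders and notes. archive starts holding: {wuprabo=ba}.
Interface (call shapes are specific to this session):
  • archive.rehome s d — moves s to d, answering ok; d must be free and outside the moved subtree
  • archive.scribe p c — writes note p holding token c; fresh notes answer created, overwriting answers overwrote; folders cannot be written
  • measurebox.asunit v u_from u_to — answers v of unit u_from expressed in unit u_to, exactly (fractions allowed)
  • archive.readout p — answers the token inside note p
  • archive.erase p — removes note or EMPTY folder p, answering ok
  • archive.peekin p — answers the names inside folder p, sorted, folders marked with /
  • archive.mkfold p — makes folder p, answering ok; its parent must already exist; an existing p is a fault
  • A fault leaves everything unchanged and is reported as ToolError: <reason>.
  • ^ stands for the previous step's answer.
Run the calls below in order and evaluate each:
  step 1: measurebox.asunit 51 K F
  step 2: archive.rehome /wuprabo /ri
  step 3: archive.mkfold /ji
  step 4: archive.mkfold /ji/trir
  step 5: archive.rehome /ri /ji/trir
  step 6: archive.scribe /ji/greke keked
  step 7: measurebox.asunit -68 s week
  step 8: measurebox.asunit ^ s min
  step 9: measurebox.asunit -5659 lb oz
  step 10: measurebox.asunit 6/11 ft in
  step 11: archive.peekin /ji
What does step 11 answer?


Step: asunit[v=51; u_from=K; u_to=F]
Result: -36787/100
Step: rehome[s=/wuprabo; d=/ri]
Result: ok
Step: mkfold[p=/ji]
Result: ok
Step: mkfold[p=/ji/trir]
Result: ok
Step: rehome[s=/ri; d=/ji/trir]
Result: ToolError: exists
Step: scribe[p=/ji/greke; c=keked]
Result: created
Step: asunit[v=-68; u_from=s; u_to=week]
Result: -17/151200
Step: asunit[v=^; u_from=s; u_to=min]
Result: -17/9072000
Step: asunit[v=-5659; u_from=lb; u_to=oz]
Result: -90544
Step: asunit[v=6/11; u_from=ft; u_to=in]
Result: 72/11
Step: peekin[p=/ji]
Result: [greke, trir/]

Answer: [greke, trir/]
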